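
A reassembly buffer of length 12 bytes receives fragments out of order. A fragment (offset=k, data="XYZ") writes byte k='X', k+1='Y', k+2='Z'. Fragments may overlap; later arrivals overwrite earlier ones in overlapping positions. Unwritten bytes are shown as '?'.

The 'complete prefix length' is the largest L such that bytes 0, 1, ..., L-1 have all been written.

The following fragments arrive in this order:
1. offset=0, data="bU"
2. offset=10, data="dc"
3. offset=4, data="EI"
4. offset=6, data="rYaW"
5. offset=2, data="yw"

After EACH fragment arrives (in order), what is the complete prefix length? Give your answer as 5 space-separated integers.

Fragment 1: offset=0 data="bU" -> buffer=bU?????????? -> prefix_len=2
Fragment 2: offset=10 data="dc" -> buffer=bU????????dc -> prefix_len=2
Fragment 3: offset=4 data="EI" -> buffer=bU??EI????dc -> prefix_len=2
Fragment 4: offset=6 data="rYaW" -> buffer=bU??EIrYaWdc -> prefix_len=2
Fragment 5: offset=2 data="yw" -> buffer=bUywEIrYaWdc -> prefix_len=12

Answer: 2 2 2 2 12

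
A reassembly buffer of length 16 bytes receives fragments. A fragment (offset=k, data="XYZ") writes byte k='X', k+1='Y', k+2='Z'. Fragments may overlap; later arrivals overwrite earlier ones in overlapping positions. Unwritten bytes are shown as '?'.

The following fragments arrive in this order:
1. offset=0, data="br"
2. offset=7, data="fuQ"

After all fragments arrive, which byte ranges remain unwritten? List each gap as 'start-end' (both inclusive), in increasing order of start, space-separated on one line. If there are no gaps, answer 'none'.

Fragment 1: offset=0 len=2
Fragment 2: offset=7 len=3
Gaps: 2-6 10-15

Answer: 2-6 10-15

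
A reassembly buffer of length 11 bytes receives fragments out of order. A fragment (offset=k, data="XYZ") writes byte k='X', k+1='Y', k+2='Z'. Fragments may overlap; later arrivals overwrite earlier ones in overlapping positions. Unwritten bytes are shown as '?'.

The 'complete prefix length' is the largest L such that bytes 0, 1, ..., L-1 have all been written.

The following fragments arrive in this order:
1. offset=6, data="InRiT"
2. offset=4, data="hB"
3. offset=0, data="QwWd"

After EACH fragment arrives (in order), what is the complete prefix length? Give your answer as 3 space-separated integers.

Fragment 1: offset=6 data="InRiT" -> buffer=??????InRiT -> prefix_len=0
Fragment 2: offset=4 data="hB" -> buffer=????hBInRiT -> prefix_len=0
Fragment 3: offset=0 data="QwWd" -> buffer=QwWdhBInRiT -> prefix_len=11

Answer: 0 0 11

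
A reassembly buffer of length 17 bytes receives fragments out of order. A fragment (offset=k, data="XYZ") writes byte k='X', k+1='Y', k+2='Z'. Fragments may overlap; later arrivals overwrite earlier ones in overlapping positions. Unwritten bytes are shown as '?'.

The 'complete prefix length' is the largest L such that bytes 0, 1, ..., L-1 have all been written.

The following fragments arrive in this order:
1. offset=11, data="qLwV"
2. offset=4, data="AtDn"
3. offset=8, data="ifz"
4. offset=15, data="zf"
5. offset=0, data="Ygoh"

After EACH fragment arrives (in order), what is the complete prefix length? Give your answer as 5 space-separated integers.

Answer: 0 0 0 0 17

Derivation:
Fragment 1: offset=11 data="qLwV" -> buffer=???????????qLwV?? -> prefix_len=0
Fragment 2: offset=4 data="AtDn" -> buffer=????AtDn???qLwV?? -> prefix_len=0
Fragment 3: offset=8 data="ifz" -> buffer=????AtDnifzqLwV?? -> prefix_len=0
Fragment 4: offset=15 data="zf" -> buffer=????AtDnifzqLwVzf -> prefix_len=0
Fragment 5: offset=0 data="Ygoh" -> buffer=YgohAtDnifzqLwVzf -> prefix_len=17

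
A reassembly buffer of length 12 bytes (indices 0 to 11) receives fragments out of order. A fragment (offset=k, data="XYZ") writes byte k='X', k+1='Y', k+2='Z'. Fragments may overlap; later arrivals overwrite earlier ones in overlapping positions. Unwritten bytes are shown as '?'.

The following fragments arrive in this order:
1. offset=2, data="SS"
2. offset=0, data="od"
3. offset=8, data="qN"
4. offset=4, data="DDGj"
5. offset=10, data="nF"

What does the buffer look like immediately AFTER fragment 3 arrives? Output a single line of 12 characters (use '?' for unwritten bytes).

Fragment 1: offset=2 data="SS" -> buffer=??SS????????
Fragment 2: offset=0 data="od" -> buffer=odSS????????
Fragment 3: offset=8 data="qN" -> buffer=odSS????qN??

Answer: odSS????qN??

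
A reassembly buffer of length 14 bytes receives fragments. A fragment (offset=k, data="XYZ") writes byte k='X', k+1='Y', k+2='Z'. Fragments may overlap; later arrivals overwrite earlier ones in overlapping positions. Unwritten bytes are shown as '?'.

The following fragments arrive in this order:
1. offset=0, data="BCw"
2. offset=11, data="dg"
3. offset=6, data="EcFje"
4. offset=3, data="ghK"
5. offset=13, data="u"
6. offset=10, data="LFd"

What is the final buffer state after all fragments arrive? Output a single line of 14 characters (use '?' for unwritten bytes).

Fragment 1: offset=0 data="BCw" -> buffer=BCw???????????
Fragment 2: offset=11 data="dg" -> buffer=BCw????????dg?
Fragment 3: offset=6 data="EcFje" -> buffer=BCw???EcFjedg?
Fragment 4: offset=3 data="ghK" -> buffer=BCwghKEcFjedg?
Fragment 5: offset=13 data="u" -> buffer=BCwghKEcFjedgu
Fragment 6: offset=10 data="LFd" -> buffer=BCwghKEcFjLFdu

Answer: BCwghKEcFjLFdu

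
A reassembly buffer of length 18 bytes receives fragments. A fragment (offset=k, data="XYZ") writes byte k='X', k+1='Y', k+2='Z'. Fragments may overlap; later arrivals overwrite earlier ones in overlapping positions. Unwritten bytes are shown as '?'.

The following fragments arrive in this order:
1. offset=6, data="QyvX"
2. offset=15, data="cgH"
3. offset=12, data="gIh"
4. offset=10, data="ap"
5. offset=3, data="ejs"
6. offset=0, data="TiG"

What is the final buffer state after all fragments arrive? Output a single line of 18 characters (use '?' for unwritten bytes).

Fragment 1: offset=6 data="QyvX" -> buffer=??????QyvX????????
Fragment 2: offset=15 data="cgH" -> buffer=??????QyvX?????cgH
Fragment 3: offset=12 data="gIh" -> buffer=??????QyvX??gIhcgH
Fragment 4: offset=10 data="ap" -> buffer=??????QyvXapgIhcgH
Fragment 5: offset=3 data="ejs" -> buffer=???ejsQyvXapgIhcgH
Fragment 6: offset=0 data="TiG" -> buffer=TiGejsQyvXapgIhcgH

Answer: TiGejsQyvXapgIhcgH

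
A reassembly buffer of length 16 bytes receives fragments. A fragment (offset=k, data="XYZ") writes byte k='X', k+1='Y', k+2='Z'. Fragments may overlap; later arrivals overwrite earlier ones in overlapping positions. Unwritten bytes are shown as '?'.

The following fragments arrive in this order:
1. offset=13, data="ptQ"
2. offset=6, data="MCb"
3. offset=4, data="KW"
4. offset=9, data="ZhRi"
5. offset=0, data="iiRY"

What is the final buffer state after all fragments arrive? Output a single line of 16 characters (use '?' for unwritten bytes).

Answer: iiRYKWMCbZhRiptQ

Derivation:
Fragment 1: offset=13 data="ptQ" -> buffer=?????????????ptQ
Fragment 2: offset=6 data="MCb" -> buffer=??????MCb????ptQ
Fragment 3: offset=4 data="KW" -> buffer=????KWMCb????ptQ
Fragment 4: offset=9 data="ZhRi" -> buffer=????KWMCbZhRiptQ
Fragment 5: offset=0 data="iiRY" -> buffer=iiRYKWMCbZhRiptQ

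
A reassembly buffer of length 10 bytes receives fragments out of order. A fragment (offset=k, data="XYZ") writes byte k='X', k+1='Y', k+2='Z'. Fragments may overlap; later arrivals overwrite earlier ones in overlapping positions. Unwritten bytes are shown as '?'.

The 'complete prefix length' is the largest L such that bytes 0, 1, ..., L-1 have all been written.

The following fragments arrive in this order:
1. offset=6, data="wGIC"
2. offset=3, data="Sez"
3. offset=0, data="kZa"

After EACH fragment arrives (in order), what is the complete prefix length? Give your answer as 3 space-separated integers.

Answer: 0 0 10

Derivation:
Fragment 1: offset=6 data="wGIC" -> buffer=??????wGIC -> prefix_len=0
Fragment 2: offset=3 data="Sez" -> buffer=???SezwGIC -> prefix_len=0
Fragment 3: offset=0 data="kZa" -> buffer=kZaSezwGIC -> prefix_len=10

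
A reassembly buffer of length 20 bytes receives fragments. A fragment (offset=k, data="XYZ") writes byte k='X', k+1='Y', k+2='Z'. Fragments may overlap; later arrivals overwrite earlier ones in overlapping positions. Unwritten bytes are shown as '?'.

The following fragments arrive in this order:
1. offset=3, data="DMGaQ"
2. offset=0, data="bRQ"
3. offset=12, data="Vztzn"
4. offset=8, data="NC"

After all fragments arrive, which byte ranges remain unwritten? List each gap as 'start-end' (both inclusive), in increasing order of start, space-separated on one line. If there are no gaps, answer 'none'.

Fragment 1: offset=3 len=5
Fragment 2: offset=0 len=3
Fragment 3: offset=12 len=5
Fragment 4: offset=8 len=2
Gaps: 10-11 17-19

Answer: 10-11 17-19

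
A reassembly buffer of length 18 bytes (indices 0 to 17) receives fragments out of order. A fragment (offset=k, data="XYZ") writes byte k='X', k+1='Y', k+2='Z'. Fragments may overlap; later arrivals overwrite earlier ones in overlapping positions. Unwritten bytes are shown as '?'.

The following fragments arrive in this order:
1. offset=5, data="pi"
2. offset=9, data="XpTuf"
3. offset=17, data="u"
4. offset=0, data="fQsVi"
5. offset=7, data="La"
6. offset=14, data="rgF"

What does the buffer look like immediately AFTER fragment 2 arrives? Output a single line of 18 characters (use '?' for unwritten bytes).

Fragment 1: offset=5 data="pi" -> buffer=?????pi???????????
Fragment 2: offset=9 data="XpTuf" -> buffer=?????pi??XpTuf????

Answer: ?????pi??XpTuf????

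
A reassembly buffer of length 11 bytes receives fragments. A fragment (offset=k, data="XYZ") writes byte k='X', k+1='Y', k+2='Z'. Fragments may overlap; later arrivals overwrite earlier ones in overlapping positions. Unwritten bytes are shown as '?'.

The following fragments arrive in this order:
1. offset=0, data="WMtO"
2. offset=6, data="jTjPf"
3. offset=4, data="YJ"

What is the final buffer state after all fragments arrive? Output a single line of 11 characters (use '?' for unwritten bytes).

Fragment 1: offset=0 data="WMtO" -> buffer=WMtO???????
Fragment 2: offset=6 data="jTjPf" -> buffer=WMtO??jTjPf
Fragment 3: offset=4 data="YJ" -> buffer=WMtOYJjTjPf

Answer: WMtOYJjTjPf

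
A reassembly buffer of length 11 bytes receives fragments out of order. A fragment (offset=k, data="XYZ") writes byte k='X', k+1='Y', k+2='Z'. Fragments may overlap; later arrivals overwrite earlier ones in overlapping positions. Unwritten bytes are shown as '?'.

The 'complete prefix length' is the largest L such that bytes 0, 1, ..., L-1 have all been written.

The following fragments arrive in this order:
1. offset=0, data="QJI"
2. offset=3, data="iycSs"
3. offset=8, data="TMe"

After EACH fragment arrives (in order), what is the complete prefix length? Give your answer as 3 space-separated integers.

Fragment 1: offset=0 data="QJI" -> buffer=QJI???????? -> prefix_len=3
Fragment 2: offset=3 data="iycSs" -> buffer=QJIiycSs??? -> prefix_len=8
Fragment 3: offset=8 data="TMe" -> buffer=QJIiycSsTMe -> prefix_len=11

Answer: 3 8 11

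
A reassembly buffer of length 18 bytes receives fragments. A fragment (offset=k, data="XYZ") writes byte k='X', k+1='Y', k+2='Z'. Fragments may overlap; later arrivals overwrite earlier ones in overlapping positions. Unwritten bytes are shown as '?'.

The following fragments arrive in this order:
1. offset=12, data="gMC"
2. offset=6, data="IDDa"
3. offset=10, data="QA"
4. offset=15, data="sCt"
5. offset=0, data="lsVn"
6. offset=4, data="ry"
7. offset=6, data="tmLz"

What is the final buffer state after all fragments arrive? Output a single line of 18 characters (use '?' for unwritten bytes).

Fragment 1: offset=12 data="gMC" -> buffer=????????????gMC???
Fragment 2: offset=6 data="IDDa" -> buffer=??????IDDa??gMC???
Fragment 3: offset=10 data="QA" -> buffer=??????IDDaQAgMC???
Fragment 4: offset=15 data="sCt" -> buffer=??????IDDaQAgMCsCt
Fragment 5: offset=0 data="lsVn" -> buffer=lsVn??IDDaQAgMCsCt
Fragment 6: offset=4 data="ry" -> buffer=lsVnryIDDaQAgMCsCt
Fragment 7: offset=6 data="tmLz" -> buffer=lsVnrytmLzQAgMCsCt

Answer: lsVnrytmLzQAgMCsCt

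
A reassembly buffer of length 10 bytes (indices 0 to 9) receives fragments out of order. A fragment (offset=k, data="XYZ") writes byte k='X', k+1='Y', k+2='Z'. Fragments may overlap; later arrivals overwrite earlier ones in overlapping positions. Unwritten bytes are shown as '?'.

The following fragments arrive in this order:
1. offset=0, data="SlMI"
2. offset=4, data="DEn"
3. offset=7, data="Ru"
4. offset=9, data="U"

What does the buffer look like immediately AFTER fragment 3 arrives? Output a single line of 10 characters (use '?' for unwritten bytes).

Answer: SlMIDEnRu?

Derivation:
Fragment 1: offset=0 data="SlMI" -> buffer=SlMI??????
Fragment 2: offset=4 data="DEn" -> buffer=SlMIDEn???
Fragment 3: offset=7 data="Ru" -> buffer=SlMIDEnRu?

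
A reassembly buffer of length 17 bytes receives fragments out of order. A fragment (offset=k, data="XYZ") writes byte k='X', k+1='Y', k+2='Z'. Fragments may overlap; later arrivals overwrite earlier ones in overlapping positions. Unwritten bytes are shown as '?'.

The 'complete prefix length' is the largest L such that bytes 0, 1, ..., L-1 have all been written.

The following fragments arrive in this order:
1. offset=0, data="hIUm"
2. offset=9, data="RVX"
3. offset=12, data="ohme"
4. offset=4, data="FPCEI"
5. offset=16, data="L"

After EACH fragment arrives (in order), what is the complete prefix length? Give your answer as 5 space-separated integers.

Fragment 1: offset=0 data="hIUm" -> buffer=hIUm????????????? -> prefix_len=4
Fragment 2: offset=9 data="RVX" -> buffer=hIUm?????RVX????? -> prefix_len=4
Fragment 3: offset=12 data="ohme" -> buffer=hIUm?????RVXohme? -> prefix_len=4
Fragment 4: offset=4 data="FPCEI" -> buffer=hIUmFPCEIRVXohme? -> prefix_len=16
Fragment 5: offset=16 data="L" -> buffer=hIUmFPCEIRVXohmeL -> prefix_len=17

Answer: 4 4 4 16 17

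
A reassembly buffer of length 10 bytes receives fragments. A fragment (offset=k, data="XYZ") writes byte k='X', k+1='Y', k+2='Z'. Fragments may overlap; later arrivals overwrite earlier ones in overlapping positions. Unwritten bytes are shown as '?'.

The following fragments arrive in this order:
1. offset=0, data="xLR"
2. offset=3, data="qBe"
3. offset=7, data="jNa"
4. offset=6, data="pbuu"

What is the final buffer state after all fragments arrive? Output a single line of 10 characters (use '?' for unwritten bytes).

Answer: xLRqBepbuu

Derivation:
Fragment 1: offset=0 data="xLR" -> buffer=xLR???????
Fragment 2: offset=3 data="qBe" -> buffer=xLRqBe????
Fragment 3: offset=7 data="jNa" -> buffer=xLRqBe?jNa
Fragment 4: offset=6 data="pbuu" -> buffer=xLRqBepbuu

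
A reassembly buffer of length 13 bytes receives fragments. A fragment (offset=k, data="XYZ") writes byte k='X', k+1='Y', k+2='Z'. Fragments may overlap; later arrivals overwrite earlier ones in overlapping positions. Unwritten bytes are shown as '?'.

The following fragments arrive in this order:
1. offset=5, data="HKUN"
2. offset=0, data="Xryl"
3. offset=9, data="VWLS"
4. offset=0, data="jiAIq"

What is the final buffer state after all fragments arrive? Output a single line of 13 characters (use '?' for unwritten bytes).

Answer: jiAIqHKUNVWLS

Derivation:
Fragment 1: offset=5 data="HKUN" -> buffer=?????HKUN????
Fragment 2: offset=0 data="Xryl" -> buffer=Xryl?HKUN????
Fragment 3: offset=9 data="VWLS" -> buffer=Xryl?HKUNVWLS
Fragment 4: offset=0 data="jiAIq" -> buffer=jiAIqHKUNVWLS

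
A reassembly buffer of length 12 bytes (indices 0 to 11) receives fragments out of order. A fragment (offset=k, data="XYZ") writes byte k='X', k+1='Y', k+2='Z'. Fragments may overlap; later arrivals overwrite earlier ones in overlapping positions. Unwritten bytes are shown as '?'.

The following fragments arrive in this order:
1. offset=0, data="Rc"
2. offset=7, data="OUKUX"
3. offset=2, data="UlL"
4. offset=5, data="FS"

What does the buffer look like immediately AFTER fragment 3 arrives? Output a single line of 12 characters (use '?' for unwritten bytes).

Fragment 1: offset=0 data="Rc" -> buffer=Rc??????????
Fragment 2: offset=7 data="OUKUX" -> buffer=Rc?????OUKUX
Fragment 3: offset=2 data="UlL" -> buffer=RcUlL??OUKUX

Answer: RcUlL??OUKUX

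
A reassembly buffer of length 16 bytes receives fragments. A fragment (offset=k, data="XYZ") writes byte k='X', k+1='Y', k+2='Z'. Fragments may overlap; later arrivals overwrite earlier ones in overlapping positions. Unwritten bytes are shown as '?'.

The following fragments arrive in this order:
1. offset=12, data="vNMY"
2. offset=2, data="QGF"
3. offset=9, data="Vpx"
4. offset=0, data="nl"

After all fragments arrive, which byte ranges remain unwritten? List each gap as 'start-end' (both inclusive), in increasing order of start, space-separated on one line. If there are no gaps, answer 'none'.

Answer: 5-8

Derivation:
Fragment 1: offset=12 len=4
Fragment 2: offset=2 len=3
Fragment 3: offset=9 len=3
Fragment 4: offset=0 len=2
Gaps: 5-8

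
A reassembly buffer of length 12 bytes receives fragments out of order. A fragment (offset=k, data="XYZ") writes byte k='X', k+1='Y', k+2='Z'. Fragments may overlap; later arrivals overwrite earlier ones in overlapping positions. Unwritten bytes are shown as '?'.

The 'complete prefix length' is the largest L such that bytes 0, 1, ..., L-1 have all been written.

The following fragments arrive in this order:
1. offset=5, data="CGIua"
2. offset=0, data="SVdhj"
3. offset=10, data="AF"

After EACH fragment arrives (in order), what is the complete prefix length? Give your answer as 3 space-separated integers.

Fragment 1: offset=5 data="CGIua" -> buffer=?????CGIua?? -> prefix_len=0
Fragment 2: offset=0 data="SVdhj" -> buffer=SVdhjCGIua?? -> prefix_len=10
Fragment 3: offset=10 data="AF" -> buffer=SVdhjCGIuaAF -> prefix_len=12

Answer: 0 10 12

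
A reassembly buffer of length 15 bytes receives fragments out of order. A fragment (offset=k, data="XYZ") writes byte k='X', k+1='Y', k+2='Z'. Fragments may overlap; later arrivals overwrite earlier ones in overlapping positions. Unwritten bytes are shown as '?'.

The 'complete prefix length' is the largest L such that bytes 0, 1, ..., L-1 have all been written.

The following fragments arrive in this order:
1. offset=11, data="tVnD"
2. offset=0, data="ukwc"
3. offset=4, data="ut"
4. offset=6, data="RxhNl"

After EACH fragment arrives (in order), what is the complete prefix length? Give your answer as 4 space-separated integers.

Fragment 1: offset=11 data="tVnD" -> buffer=???????????tVnD -> prefix_len=0
Fragment 2: offset=0 data="ukwc" -> buffer=ukwc???????tVnD -> prefix_len=4
Fragment 3: offset=4 data="ut" -> buffer=ukwcut?????tVnD -> prefix_len=6
Fragment 4: offset=6 data="RxhNl" -> buffer=ukwcutRxhNltVnD -> prefix_len=15

Answer: 0 4 6 15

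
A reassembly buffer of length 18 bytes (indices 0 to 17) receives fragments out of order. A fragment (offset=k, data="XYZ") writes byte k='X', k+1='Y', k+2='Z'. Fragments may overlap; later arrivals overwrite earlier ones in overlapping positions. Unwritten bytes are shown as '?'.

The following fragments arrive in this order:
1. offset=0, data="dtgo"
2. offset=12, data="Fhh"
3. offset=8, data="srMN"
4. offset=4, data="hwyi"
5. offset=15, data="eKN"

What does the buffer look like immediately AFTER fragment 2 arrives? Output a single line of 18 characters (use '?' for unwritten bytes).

Answer: dtgo????????Fhh???

Derivation:
Fragment 1: offset=0 data="dtgo" -> buffer=dtgo??????????????
Fragment 2: offset=12 data="Fhh" -> buffer=dtgo????????Fhh???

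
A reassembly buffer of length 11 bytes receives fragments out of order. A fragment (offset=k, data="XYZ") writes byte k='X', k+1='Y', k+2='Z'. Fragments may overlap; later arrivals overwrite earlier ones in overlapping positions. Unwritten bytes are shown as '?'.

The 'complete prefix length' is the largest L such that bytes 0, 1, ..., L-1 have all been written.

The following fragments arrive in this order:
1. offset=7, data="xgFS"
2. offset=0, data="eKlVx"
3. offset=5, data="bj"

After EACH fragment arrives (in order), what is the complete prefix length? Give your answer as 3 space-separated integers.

Fragment 1: offset=7 data="xgFS" -> buffer=???????xgFS -> prefix_len=0
Fragment 2: offset=0 data="eKlVx" -> buffer=eKlVx??xgFS -> prefix_len=5
Fragment 3: offset=5 data="bj" -> buffer=eKlVxbjxgFS -> prefix_len=11

Answer: 0 5 11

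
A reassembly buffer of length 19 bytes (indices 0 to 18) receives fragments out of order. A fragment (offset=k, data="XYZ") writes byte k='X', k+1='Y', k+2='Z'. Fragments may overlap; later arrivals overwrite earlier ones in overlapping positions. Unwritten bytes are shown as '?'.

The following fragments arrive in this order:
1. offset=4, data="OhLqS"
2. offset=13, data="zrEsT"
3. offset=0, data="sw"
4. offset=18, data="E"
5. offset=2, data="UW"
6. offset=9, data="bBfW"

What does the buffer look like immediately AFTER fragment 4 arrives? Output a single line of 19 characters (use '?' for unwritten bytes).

Answer: sw??OhLqS????zrEsTE

Derivation:
Fragment 1: offset=4 data="OhLqS" -> buffer=????OhLqS??????????
Fragment 2: offset=13 data="zrEsT" -> buffer=????OhLqS????zrEsT?
Fragment 3: offset=0 data="sw" -> buffer=sw??OhLqS????zrEsT?
Fragment 4: offset=18 data="E" -> buffer=sw??OhLqS????zrEsTE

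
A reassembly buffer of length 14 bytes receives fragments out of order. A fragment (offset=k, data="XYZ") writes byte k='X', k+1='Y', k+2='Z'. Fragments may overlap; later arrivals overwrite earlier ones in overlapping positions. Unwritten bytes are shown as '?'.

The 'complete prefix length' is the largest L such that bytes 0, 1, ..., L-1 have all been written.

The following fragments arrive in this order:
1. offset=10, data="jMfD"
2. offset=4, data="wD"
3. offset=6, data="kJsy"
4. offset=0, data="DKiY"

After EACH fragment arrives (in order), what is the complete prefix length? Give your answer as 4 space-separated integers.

Fragment 1: offset=10 data="jMfD" -> buffer=??????????jMfD -> prefix_len=0
Fragment 2: offset=4 data="wD" -> buffer=????wD????jMfD -> prefix_len=0
Fragment 3: offset=6 data="kJsy" -> buffer=????wDkJsyjMfD -> prefix_len=0
Fragment 4: offset=0 data="DKiY" -> buffer=DKiYwDkJsyjMfD -> prefix_len=14

Answer: 0 0 0 14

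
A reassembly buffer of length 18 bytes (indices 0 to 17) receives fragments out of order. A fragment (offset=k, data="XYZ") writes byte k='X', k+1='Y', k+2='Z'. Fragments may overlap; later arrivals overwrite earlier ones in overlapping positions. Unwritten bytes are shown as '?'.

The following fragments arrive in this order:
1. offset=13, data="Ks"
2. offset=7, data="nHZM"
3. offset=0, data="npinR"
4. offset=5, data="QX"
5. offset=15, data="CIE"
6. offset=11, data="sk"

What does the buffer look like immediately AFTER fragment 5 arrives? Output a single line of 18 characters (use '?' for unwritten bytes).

Answer: npinRQXnHZM??KsCIE

Derivation:
Fragment 1: offset=13 data="Ks" -> buffer=?????????????Ks???
Fragment 2: offset=7 data="nHZM" -> buffer=???????nHZM??Ks???
Fragment 3: offset=0 data="npinR" -> buffer=npinR??nHZM??Ks???
Fragment 4: offset=5 data="QX" -> buffer=npinRQXnHZM??Ks???
Fragment 5: offset=15 data="CIE" -> buffer=npinRQXnHZM??KsCIE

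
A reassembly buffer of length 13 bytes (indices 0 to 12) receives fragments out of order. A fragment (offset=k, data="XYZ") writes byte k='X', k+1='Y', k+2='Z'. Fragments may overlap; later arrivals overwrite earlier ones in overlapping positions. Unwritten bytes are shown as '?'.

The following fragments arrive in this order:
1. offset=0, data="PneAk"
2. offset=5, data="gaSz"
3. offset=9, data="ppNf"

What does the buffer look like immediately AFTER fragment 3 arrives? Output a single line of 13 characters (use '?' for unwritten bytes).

Answer: PneAkgaSzppNf

Derivation:
Fragment 1: offset=0 data="PneAk" -> buffer=PneAk????????
Fragment 2: offset=5 data="gaSz" -> buffer=PneAkgaSz????
Fragment 3: offset=9 data="ppNf" -> buffer=PneAkgaSzppNf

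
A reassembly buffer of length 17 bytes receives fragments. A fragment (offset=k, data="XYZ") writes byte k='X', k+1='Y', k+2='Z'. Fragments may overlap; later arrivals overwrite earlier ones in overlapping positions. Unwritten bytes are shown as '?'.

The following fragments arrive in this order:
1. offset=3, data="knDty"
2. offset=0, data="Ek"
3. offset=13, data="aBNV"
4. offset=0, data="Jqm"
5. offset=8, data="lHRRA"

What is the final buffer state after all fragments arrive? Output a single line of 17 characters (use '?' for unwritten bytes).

Fragment 1: offset=3 data="knDty" -> buffer=???knDty?????????
Fragment 2: offset=0 data="Ek" -> buffer=Ek?knDty?????????
Fragment 3: offset=13 data="aBNV" -> buffer=Ek?knDty?????aBNV
Fragment 4: offset=0 data="Jqm" -> buffer=JqmknDty?????aBNV
Fragment 5: offset=8 data="lHRRA" -> buffer=JqmknDtylHRRAaBNV

Answer: JqmknDtylHRRAaBNV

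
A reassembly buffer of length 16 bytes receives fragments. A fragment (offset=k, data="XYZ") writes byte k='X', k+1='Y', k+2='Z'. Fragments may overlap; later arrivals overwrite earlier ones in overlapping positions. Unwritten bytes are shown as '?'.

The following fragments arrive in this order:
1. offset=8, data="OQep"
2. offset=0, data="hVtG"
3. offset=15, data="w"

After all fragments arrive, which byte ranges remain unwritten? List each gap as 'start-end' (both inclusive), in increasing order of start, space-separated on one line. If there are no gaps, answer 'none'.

Answer: 4-7 12-14

Derivation:
Fragment 1: offset=8 len=4
Fragment 2: offset=0 len=4
Fragment 3: offset=15 len=1
Gaps: 4-7 12-14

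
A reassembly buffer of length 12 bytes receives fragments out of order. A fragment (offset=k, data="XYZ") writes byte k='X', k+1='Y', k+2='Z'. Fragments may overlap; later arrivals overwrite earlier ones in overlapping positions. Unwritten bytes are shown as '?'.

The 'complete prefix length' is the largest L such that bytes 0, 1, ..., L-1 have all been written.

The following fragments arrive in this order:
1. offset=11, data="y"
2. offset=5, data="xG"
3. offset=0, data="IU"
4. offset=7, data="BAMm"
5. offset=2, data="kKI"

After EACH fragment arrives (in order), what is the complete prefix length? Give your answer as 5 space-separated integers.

Fragment 1: offset=11 data="y" -> buffer=???????????y -> prefix_len=0
Fragment 2: offset=5 data="xG" -> buffer=?????xG????y -> prefix_len=0
Fragment 3: offset=0 data="IU" -> buffer=IU???xG????y -> prefix_len=2
Fragment 4: offset=7 data="BAMm" -> buffer=IU???xGBAMmy -> prefix_len=2
Fragment 5: offset=2 data="kKI" -> buffer=IUkKIxGBAMmy -> prefix_len=12

Answer: 0 0 2 2 12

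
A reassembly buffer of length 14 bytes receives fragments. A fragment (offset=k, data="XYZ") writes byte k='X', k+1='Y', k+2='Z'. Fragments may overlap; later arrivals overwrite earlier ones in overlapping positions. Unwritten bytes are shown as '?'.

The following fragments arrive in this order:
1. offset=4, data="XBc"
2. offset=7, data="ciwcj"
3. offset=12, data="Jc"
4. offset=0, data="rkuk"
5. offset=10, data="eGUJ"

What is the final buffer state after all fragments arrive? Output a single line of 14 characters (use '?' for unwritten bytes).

Fragment 1: offset=4 data="XBc" -> buffer=????XBc???????
Fragment 2: offset=7 data="ciwcj" -> buffer=????XBcciwcj??
Fragment 3: offset=12 data="Jc" -> buffer=????XBcciwcjJc
Fragment 4: offset=0 data="rkuk" -> buffer=rkukXBcciwcjJc
Fragment 5: offset=10 data="eGUJ" -> buffer=rkukXBcciweGUJ

Answer: rkukXBcciweGUJ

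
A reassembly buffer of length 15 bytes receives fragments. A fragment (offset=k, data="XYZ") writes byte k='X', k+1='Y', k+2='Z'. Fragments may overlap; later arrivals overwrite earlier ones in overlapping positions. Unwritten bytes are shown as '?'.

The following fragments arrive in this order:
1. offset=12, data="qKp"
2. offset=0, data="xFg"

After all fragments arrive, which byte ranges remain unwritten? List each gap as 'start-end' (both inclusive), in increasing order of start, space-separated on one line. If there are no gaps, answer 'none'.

Fragment 1: offset=12 len=3
Fragment 2: offset=0 len=3
Gaps: 3-11

Answer: 3-11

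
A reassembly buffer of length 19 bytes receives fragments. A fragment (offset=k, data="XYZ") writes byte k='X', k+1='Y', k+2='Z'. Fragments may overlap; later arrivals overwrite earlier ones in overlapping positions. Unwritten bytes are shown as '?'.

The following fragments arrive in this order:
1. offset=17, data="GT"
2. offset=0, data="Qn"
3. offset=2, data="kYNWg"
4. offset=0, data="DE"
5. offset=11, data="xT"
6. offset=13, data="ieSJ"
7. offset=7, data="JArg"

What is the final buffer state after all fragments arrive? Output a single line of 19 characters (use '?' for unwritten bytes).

Fragment 1: offset=17 data="GT" -> buffer=?????????????????GT
Fragment 2: offset=0 data="Qn" -> buffer=Qn???????????????GT
Fragment 3: offset=2 data="kYNWg" -> buffer=QnkYNWg??????????GT
Fragment 4: offset=0 data="DE" -> buffer=DEkYNWg??????????GT
Fragment 5: offset=11 data="xT" -> buffer=DEkYNWg????xT????GT
Fragment 6: offset=13 data="ieSJ" -> buffer=DEkYNWg????xTieSJGT
Fragment 7: offset=7 data="JArg" -> buffer=DEkYNWgJArgxTieSJGT

Answer: DEkYNWgJArgxTieSJGT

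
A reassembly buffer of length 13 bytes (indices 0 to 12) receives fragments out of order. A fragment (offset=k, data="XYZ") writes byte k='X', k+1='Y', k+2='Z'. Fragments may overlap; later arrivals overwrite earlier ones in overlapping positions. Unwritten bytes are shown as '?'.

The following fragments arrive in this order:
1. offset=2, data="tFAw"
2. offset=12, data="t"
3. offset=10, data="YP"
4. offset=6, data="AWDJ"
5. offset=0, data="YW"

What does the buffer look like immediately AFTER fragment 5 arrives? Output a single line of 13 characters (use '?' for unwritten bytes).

Fragment 1: offset=2 data="tFAw" -> buffer=??tFAw???????
Fragment 2: offset=12 data="t" -> buffer=??tFAw??????t
Fragment 3: offset=10 data="YP" -> buffer=??tFAw????YPt
Fragment 4: offset=6 data="AWDJ" -> buffer=??tFAwAWDJYPt
Fragment 5: offset=0 data="YW" -> buffer=YWtFAwAWDJYPt

Answer: YWtFAwAWDJYPt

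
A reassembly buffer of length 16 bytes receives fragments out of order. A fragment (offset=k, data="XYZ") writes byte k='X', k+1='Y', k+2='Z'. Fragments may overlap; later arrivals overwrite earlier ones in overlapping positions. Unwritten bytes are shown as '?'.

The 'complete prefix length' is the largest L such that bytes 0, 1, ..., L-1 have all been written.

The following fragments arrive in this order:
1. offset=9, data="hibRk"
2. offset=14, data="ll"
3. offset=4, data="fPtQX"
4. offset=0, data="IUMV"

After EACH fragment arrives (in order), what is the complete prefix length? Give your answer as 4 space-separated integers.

Answer: 0 0 0 16

Derivation:
Fragment 1: offset=9 data="hibRk" -> buffer=?????????hibRk?? -> prefix_len=0
Fragment 2: offset=14 data="ll" -> buffer=?????????hibRkll -> prefix_len=0
Fragment 3: offset=4 data="fPtQX" -> buffer=????fPtQXhibRkll -> prefix_len=0
Fragment 4: offset=0 data="IUMV" -> buffer=IUMVfPtQXhibRkll -> prefix_len=16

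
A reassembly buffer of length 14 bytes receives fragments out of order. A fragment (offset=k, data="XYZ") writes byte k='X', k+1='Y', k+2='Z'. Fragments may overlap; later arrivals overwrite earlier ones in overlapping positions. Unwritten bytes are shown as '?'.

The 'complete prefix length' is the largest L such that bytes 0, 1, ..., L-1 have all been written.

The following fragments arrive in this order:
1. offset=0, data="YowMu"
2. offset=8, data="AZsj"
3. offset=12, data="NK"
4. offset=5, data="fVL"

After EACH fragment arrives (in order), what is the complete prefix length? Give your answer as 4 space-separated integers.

Fragment 1: offset=0 data="YowMu" -> buffer=YowMu????????? -> prefix_len=5
Fragment 2: offset=8 data="AZsj" -> buffer=YowMu???AZsj?? -> prefix_len=5
Fragment 3: offset=12 data="NK" -> buffer=YowMu???AZsjNK -> prefix_len=5
Fragment 4: offset=5 data="fVL" -> buffer=YowMufVLAZsjNK -> prefix_len=14

Answer: 5 5 5 14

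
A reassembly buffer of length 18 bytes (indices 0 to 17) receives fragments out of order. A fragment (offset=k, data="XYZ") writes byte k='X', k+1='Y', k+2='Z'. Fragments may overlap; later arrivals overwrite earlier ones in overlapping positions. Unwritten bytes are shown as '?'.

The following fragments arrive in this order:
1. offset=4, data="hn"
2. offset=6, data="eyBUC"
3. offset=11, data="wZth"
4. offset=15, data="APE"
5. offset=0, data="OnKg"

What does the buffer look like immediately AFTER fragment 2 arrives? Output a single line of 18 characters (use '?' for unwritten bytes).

Answer: ????hneyBUC???????

Derivation:
Fragment 1: offset=4 data="hn" -> buffer=????hn????????????
Fragment 2: offset=6 data="eyBUC" -> buffer=????hneyBUC???????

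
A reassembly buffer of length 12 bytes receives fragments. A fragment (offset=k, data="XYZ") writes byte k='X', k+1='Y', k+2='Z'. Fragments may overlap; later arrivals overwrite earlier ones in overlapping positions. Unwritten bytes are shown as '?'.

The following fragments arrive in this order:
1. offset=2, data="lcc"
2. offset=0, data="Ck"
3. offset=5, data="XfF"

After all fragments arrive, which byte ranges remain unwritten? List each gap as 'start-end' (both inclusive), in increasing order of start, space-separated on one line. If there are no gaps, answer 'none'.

Fragment 1: offset=2 len=3
Fragment 2: offset=0 len=2
Fragment 3: offset=5 len=3
Gaps: 8-11

Answer: 8-11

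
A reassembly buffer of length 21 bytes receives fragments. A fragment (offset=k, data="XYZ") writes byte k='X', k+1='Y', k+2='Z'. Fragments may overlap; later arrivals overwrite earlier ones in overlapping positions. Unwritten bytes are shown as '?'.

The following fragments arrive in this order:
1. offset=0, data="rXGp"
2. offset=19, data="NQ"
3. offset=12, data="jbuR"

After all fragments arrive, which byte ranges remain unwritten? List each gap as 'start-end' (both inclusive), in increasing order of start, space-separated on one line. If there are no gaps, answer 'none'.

Answer: 4-11 16-18

Derivation:
Fragment 1: offset=0 len=4
Fragment 2: offset=19 len=2
Fragment 3: offset=12 len=4
Gaps: 4-11 16-18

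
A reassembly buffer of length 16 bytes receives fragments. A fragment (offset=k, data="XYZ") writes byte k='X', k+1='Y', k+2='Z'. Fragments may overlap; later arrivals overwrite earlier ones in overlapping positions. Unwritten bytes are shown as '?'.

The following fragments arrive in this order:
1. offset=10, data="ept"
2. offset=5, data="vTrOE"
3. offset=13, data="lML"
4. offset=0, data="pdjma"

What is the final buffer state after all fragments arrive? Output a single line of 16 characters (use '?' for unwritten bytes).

Fragment 1: offset=10 data="ept" -> buffer=??????????ept???
Fragment 2: offset=5 data="vTrOE" -> buffer=?????vTrOEept???
Fragment 3: offset=13 data="lML" -> buffer=?????vTrOEeptlML
Fragment 4: offset=0 data="pdjma" -> buffer=pdjmavTrOEeptlML

Answer: pdjmavTrOEeptlML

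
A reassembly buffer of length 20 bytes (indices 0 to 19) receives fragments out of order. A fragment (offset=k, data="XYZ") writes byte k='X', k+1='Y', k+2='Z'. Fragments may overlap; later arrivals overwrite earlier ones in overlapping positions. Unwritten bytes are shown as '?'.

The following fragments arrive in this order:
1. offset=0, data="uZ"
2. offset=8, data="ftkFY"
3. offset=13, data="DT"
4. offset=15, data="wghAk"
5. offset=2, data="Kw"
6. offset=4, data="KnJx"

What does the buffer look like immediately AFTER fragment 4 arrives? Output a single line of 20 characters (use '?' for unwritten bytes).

Fragment 1: offset=0 data="uZ" -> buffer=uZ??????????????????
Fragment 2: offset=8 data="ftkFY" -> buffer=uZ??????ftkFY???????
Fragment 3: offset=13 data="DT" -> buffer=uZ??????ftkFYDT?????
Fragment 4: offset=15 data="wghAk" -> buffer=uZ??????ftkFYDTwghAk

Answer: uZ??????ftkFYDTwghAk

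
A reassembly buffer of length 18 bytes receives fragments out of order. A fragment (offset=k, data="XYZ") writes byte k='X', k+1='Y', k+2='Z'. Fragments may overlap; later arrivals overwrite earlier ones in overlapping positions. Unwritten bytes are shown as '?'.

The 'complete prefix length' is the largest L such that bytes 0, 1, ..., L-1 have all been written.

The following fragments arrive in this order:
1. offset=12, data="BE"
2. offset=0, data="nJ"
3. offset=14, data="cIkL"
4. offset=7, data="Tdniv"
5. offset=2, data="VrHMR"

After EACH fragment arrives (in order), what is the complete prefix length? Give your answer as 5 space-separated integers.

Fragment 1: offset=12 data="BE" -> buffer=????????????BE???? -> prefix_len=0
Fragment 2: offset=0 data="nJ" -> buffer=nJ??????????BE???? -> prefix_len=2
Fragment 3: offset=14 data="cIkL" -> buffer=nJ??????????BEcIkL -> prefix_len=2
Fragment 4: offset=7 data="Tdniv" -> buffer=nJ?????TdnivBEcIkL -> prefix_len=2
Fragment 5: offset=2 data="VrHMR" -> buffer=nJVrHMRTdnivBEcIkL -> prefix_len=18

Answer: 0 2 2 2 18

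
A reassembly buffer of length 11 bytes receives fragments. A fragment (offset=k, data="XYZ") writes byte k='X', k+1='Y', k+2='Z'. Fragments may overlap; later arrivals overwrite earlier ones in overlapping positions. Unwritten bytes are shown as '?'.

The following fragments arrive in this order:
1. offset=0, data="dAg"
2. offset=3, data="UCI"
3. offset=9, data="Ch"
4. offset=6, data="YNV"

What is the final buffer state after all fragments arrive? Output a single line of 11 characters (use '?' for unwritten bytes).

Answer: dAgUCIYNVCh

Derivation:
Fragment 1: offset=0 data="dAg" -> buffer=dAg????????
Fragment 2: offset=3 data="UCI" -> buffer=dAgUCI?????
Fragment 3: offset=9 data="Ch" -> buffer=dAgUCI???Ch
Fragment 4: offset=6 data="YNV" -> buffer=dAgUCIYNVCh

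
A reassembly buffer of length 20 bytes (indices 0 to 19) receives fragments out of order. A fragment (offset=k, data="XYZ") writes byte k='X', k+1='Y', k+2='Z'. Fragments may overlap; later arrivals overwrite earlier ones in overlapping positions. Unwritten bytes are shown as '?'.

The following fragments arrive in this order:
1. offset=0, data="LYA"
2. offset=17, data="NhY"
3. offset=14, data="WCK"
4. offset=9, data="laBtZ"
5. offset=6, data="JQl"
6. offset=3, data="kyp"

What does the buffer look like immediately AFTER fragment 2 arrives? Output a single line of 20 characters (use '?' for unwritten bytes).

Answer: LYA??????????????NhY

Derivation:
Fragment 1: offset=0 data="LYA" -> buffer=LYA?????????????????
Fragment 2: offset=17 data="NhY" -> buffer=LYA??????????????NhY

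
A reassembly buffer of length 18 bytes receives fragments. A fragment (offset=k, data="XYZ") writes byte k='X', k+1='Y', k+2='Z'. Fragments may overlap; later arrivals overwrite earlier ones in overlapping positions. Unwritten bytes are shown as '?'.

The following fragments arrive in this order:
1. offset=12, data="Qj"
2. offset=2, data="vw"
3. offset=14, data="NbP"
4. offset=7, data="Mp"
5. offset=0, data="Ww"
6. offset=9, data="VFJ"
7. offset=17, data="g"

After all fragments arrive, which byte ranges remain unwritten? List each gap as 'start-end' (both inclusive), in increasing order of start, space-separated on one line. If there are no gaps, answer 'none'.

Answer: 4-6

Derivation:
Fragment 1: offset=12 len=2
Fragment 2: offset=2 len=2
Fragment 3: offset=14 len=3
Fragment 4: offset=7 len=2
Fragment 5: offset=0 len=2
Fragment 6: offset=9 len=3
Fragment 7: offset=17 len=1
Gaps: 4-6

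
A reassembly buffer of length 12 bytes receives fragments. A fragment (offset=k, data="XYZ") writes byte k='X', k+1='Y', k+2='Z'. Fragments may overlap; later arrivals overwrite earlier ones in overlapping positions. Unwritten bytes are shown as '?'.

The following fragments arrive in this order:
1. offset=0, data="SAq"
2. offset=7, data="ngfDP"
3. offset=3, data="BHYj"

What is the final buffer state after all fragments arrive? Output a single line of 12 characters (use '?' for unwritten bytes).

Answer: SAqBHYjngfDP

Derivation:
Fragment 1: offset=0 data="SAq" -> buffer=SAq?????????
Fragment 2: offset=7 data="ngfDP" -> buffer=SAq????ngfDP
Fragment 3: offset=3 data="BHYj" -> buffer=SAqBHYjngfDP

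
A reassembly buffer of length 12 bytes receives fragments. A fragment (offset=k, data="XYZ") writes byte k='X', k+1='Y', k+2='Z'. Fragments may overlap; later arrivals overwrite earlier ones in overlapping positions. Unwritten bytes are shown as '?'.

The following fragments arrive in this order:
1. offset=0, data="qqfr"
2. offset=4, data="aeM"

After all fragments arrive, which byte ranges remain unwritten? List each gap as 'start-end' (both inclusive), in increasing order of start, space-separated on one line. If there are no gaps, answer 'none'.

Answer: 7-11

Derivation:
Fragment 1: offset=0 len=4
Fragment 2: offset=4 len=3
Gaps: 7-11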